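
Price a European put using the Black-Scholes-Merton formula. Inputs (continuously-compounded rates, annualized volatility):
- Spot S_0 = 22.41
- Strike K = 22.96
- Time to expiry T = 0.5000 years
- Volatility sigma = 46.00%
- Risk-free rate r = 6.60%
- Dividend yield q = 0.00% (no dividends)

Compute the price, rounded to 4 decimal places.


d1 = (ln(S/K) + (r - q + 0.5*sigma^2) * T) / (sigma * sqrt(T)) = 0.18954679
d2 = d1 - sigma * sqrt(T) = -0.13572233
exp(-rT) = 0.96753856; exp(-qT) = 1.00000000
P = K * exp(-rT) * N(-d2) - S_0 * exp(-qT) * N(-d1)
N(-d1) = 0.42483214; N(-d2) = 0.55397960
P = 22.9600 * 0.96753856 * 0.55397960 - 22.4100 * 1.00000000 * 0.42483214 = 2.7860

Answer: Price = 2.7860


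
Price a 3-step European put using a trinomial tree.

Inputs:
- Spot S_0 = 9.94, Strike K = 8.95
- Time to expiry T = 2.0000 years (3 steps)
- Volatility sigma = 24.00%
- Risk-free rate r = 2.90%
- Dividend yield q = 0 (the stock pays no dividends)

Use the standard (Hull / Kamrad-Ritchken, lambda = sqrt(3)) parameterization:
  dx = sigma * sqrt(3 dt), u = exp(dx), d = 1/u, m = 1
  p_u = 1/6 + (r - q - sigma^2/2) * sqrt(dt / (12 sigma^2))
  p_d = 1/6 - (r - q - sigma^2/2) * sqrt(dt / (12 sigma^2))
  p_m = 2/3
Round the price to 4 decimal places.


Answer: Price = V(0,0) = 0.6441

Derivation:
dt = T/N = 0.666667; dx = sigma*sqrt(3*dt) = 0.339411
u = exp(dx) = 1.404121; d = 1/u = 0.712189
p_u = 0.166863, p_m = 0.666667, p_d = 0.166470
Discount per step: exp(-r*dt) = 0.980852
Stock lattice S(k, j) with j the centered position index:
  k=0: S(0,+0) = 9.9400
  k=1: S(1,-1) = 7.0792; S(1,+0) = 9.9400; S(1,+1) = 13.9570
  k=2: S(2,-2) = 5.0417; S(2,-1) = 7.0792; S(2,+0) = 9.9400; S(2,+1) = 13.9570; S(2,+2) = 19.5973
  k=3: S(3,-3) = 3.5907; S(3,-2) = 5.0417; S(3,-1) = 7.0792; S(3,+0) = 9.9400; S(3,+1) = 13.9570; S(3,+2) = 19.5973; S(3,+3) = 27.5169
Terminal payoffs V(N, j) = max(K - S_T, 0):
  V(3,-3) = 5.359350; V(3,-2) = 3.908294; V(3,-1) = 1.870836; V(3,+0) = 0.000000; V(3,+1) = 0.000000; V(3,+2) = 0.000000; V(3,+3) = 0.000000
Backward induction: V(k, j) = exp(-r*dt) * [p_u * V(k+1, j+1) + p_m * V(k+1, j) + p_d * V(k+1, j-1)]
  V(2,-2) = exp(-r*dt) * [p_u*1.870836 + p_m*3.908294 + p_d*5.359350] = 3.736925
  V(2,-1) = exp(-r*dt) * [p_u*0.000000 + p_m*1.870836 + p_d*3.908294] = 1.861500
  V(2,+0) = exp(-r*dt) * [p_u*0.000000 + p_m*0.000000 + p_d*1.870836] = 0.305475
  V(2,+1) = exp(-r*dt) * [p_u*0.000000 + p_m*0.000000 + p_d*0.000000] = 0.000000
  V(2,+2) = exp(-r*dt) * [p_u*0.000000 + p_m*0.000000 + p_d*0.000000] = 0.000000
  V(1,-1) = exp(-r*dt) * [p_u*0.305475 + p_m*1.861500 + p_d*3.736925] = 1.877410
  V(1,+0) = exp(-r*dt) * [p_u*0.000000 + p_m*0.305475 + p_d*1.861500] = 0.503702
  V(1,+1) = exp(-r*dt) * [p_u*0.000000 + p_m*0.000000 + p_d*0.305475] = 0.049879
  V(0,+0) = exp(-r*dt) * [p_u*0.049879 + p_m*0.503702 + p_d*1.877410] = 0.644083


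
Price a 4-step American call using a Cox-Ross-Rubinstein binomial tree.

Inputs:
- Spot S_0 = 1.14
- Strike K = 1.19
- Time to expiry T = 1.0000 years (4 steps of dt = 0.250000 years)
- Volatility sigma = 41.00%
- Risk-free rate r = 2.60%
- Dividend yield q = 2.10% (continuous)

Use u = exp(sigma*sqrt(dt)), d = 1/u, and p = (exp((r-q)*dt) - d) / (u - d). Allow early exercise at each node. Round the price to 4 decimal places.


dt = T/N = 0.250000
u = exp(sigma*sqrt(dt)) = 1.227525; d = 1/u = 0.814647
p = (exp((r-q)*dt) - d) / (u - d) = 0.451958
Discount per step: exp(-r*dt) = 0.993521
Stock lattice S(k, i) with i counting down-moves:
  k=0: S(0,0) = 1.1400
  k=1: S(1,0) = 1.3994; S(1,1) = 0.9287
  k=2: S(2,0) = 1.7178; S(2,1) = 1.1400; S(2,2) = 0.7566
  k=3: S(3,0) = 2.1086; S(3,1) = 1.3994; S(3,2) = 0.9287; S(3,3) = 0.6163
  k=4: S(4,0) = 2.5884; S(4,1) = 1.7178; S(4,2) = 1.1400; S(4,3) = 0.7566; S(4,4) = 0.5021
Terminal payoffs V(N, i) = max(S_T - K, 0):
  V(4,0) = 1.398370; V(4,1) = 0.527772; V(4,2) = 0.000000; V(4,3) = 0.000000; V(4,4) = 0.000000
Backward induction: V(k, i) = exp(-r*dt) * [p * V(k+1, i) + (1-p) * V(k+1, i+1)]; then take max(V_cont, immediate exercise) for American.
  V(3,0) = exp(-r*dt) * [p*1.398370 + (1-p)*0.527772] = 0.915277; exercise = 0.918609; V(3,0) = max -> 0.918609
  V(3,1) = exp(-r*dt) * [p*0.527772 + (1-p)*0.000000] = 0.236986; exercise = 0.209379; V(3,1) = max -> 0.236986
  V(3,2) = exp(-r*dt) * [p*0.000000 + (1-p)*0.000000] = 0.000000; exercise = 0.000000; V(3,2) = max -> 0.000000
  V(3,3) = exp(-r*dt) * [p*0.000000 + (1-p)*0.000000] = 0.000000; exercise = 0.000000; V(3,3) = max -> 0.000000
  V(2,0) = exp(-r*dt) * [p*0.918609 + (1-p)*0.236986] = 0.541519; exercise = 0.527772; V(2,0) = max -> 0.541519
  V(2,1) = exp(-r*dt) * [p*0.236986 + (1-p)*0.000000] = 0.106414; exercise = 0.000000; V(2,1) = max -> 0.106414
  V(2,2) = exp(-r*dt) * [p*0.000000 + (1-p)*0.000000] = 0.000000; exercise = 0.000000; V(2,2) = max -> 0.000000
  V(1,0) = exp(-r*dt) * [p*0.541519 + (1-p)*0.106414] = 0.301100; exercise = 0.209379; V(1,0) = max -> 0.301100
  V(1,1) = exp(-r*dt) * [p*0.106414 + (1-p)*0.000000] = 0.047783; exercise = 0.000000; V(1,1) = max -> 0.047783
  V(0,0) = exp(-r*dt) * [p*0.301100 + (1-p)*0.047783] = 0.161220; exercise = 0.000000; V(0,0) = max -> 0.161220

Answer: Price = V(0,0) = 0.1612


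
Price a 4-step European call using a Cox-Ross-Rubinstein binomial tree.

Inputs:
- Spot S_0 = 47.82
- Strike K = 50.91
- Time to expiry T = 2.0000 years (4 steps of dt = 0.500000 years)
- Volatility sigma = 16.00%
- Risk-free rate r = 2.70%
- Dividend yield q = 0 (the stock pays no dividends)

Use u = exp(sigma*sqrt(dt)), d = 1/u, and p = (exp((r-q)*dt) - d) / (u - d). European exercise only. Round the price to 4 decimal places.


Answer: Price = V(0,0) = 4.2529

Derivation:
dt = T/N = 0.500000
u = exp(sigma*sqrt(dt)) = 1.119785; d = 1/u = 0.893028
p = (exp((r-q)*dt) - d) / (u - d) = 0.531685
Discount per step: exp(-r*dt) = 0.986591
Stock lattice S(k, i) with i counting down-moves:
  k=0: S(0,0) = 47.8200
  k=1: S(1,0) = 53.5481; S(1,1) = 42.7046
  k=2: S(2,0) = 59.9624; S(2,1) = 47.8200; S(2,2) = 38.1364
  k=3: S(3,0) = 67.1451; S(3,1) = 53.5481; S(3,2) = 42.7046; S(3,3) = 34.0569
  k=4: S(4,0) = 75.1880; S(4,1) = 59.9624; S(4,2) = 47.8200; S(4,3) = 38.1364; S(4,4) = 30.4138
Terminal payoffs V(N, i) = max(S_T - K, 0):
  V(4,0) = 24.278049; V(4,1) = 9.052426; V(4,2) = 0.000000; V(4,3) = 0.000000; V(4,4) = 0.000000
Backward induction: V(k, i) = exp(-r*dt) * [p * V(k+1, i) + (1-p) * V(k+1, i+1)].
  V(3,0) = exp(-r*dt) * [p*24.278049 + (1-p)*9.052426] = 16.917717
  V(3,1) = exp(-r*dt) * [p*9.052426 + (1-p)*0.000000] = 4.748496
  V(3,2) = exp(-r*dt) * [p*0.000000 + (1-p)*0.000000] = 0.000000
  V(3,3) = exp(-r*dt) * [p*0.000000 + (1-p)*0.000000] = 0.000000
  V(2,0) = exp(-r*dt) * [p*16.917717 + (1-p)*4.748496] = 11.068249
  V(2,1) = exp(-r*dt) * [p*4.748496 + (1-p)*0.000000] = 2.490848
  V(2,2) = exp(-r*dt) * [p*0.000000 + (1-p)*0.000000] = 0.000000
  V(1,0) = exp(-r*dt) * [p*11.068249 + (1-p)*2.490848] = 6.956766
  V(1,1) = exp(-r*dt) * [p*2.490848 + (1-p)*0.000000] = 1.306587
  V(0,0) = exp(-r*dt) * [p*6.956766 + (1-p)*1.306587] = 4.252897


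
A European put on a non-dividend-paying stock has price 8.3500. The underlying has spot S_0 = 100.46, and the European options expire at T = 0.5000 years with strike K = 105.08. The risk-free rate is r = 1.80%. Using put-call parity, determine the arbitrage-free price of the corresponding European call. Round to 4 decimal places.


Answer: Call price = 4.6715

Derivation:
Put-call parity: C - P = S_0 * exp(-qT) - K * exp(-rT).
S_0 * exp(-qT) = 100.4600 * 1.00000000 = 100.46000000
K * exp(-rT) = 105.0800 * 0.99104038 = 104.13852300
C = P + S*exp(-qT) - K*exp(-rT)
C = 8.3500 + 100.46000000 - 104.13852300 = 4.6715


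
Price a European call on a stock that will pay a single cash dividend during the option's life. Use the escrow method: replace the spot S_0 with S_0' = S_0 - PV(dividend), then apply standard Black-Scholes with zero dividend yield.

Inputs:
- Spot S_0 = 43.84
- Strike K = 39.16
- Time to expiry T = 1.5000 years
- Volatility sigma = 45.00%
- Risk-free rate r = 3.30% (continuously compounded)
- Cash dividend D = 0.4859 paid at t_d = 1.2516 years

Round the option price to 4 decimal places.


PV(D) = D * exp(-r * t_d) = 0.4859 * 0.95953854 = 0.46623978
S_0' = S_0 - PV(D) = 43.8400 - 0.46623978 = 43.37376022
d1 = (ln(S_0'/K) + (r + sigma^2/2)*T) / (sigma*sqrt(T)) = 0.55081556
d2 = d1 - sigma*sqrt(T) = -0.00031964
exp(-rT) = 0.95170516
N(d1) = 0.70911994; N(d2) = 0.49987248
C = S_0' * N(d1) - K * exp(-rT) * N(d2) = 43.37376022 * 0.70911994 - 39.1600 * 0.95170516 * 0.49987248 = 12.1276

Answer: Price = 12.1276


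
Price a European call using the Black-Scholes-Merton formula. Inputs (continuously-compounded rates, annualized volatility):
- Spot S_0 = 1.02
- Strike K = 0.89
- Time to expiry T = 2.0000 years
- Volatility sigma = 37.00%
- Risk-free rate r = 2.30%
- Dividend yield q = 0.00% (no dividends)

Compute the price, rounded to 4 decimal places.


Answer: Price = 0.2893

Derivation:
d1 = (ln(S/K) + (r - q + 0.5*sigma^2) * T) / (sigma * sqrt(T)) = 0.61009258
d2 = d1 - sigma * sqrt(T) = 0.08683356
exp(-rT) = 0.95504196; exp(-qT) = 1.00000000
C = S_0 * exp(-qT) * N(d1) - K * exp(-rT) * N(d2)
N(d1) = 0.72909976; N(d2) = 0.53459809
C = 1.0200 * 1.00000000 * 0.72909976 - 0.8900 * 0.95504196 * 0.53459809 = 0.2893


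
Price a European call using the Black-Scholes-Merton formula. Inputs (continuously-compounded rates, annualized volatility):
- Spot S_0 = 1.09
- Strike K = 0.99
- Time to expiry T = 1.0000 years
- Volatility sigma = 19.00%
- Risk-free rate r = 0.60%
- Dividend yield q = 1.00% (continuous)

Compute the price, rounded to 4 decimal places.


Answer: Price = 0.1346

Derivation:
d1 = (ln(S/K) + (r - q + 0.5*sigma^2) * T) / (sigma * sqrt(T)) = 0.58041070
d2 = d1 - sigma * sqrt(T) = 0.39041070
exp(-rT) = 0.99401796; exp(-qT) = 0.99004983
C = S_0 * exp(-qT) * N(d1) - K * exp(-rT) * N(d2)
N(d1) = 0.71918115; N(d2) = 0.65188356
C = 1.0900 * 0.99004983 * 0.71918115 - 0.9900 * 0.99401796 * 0.65188356 = 0.1346


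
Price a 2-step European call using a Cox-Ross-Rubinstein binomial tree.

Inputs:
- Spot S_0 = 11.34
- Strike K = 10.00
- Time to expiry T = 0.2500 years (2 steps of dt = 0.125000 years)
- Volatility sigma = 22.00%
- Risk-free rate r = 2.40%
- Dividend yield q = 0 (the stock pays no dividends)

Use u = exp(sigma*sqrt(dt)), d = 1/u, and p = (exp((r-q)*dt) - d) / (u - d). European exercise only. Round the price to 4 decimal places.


dt = T/N = 0.125000
u = exp(sigma*sqrt(dt)) = 1.080887; d = 1/u = 0.925166
p = (exp((r-q)*dt) - d) / (u - d) = 0.499859
Discount per step: exp(-r*dt) = 0.997004
Stock lattice S(k, i) with i counting down-moves:
  k=0: S(0,0) = 11.3400
  k=1: S(1,0) = 12.2573; S(1,1) = 10.4914
  k=2: S(2,0) = 13.2487; S(2,1) = 11.3400; S(2,2) = 9.7063
Terminal payoffs V(N, i) = max(S_T - K, 0):
  V(2,0) = 3.248705; V(2,1) = 1.340000; V(2,2) = 0.000000
Backward induction: V(k, i) = exp(-r*dt) * [p * V(k+1, i) + (1-p) * V(k+1, i+1)].
  V(1,0) = exp(-r*dt) * [p*3.248705 + (1-p)*1.340000] = 2.287211
  V(1,1) = exp(-r*dt) * [p*1.340000 + (1-p)*0.000000] = 0.667804
  V(0,0) = exp(-r*dt) * [p*2.287211 + (1-p)*0.667804] = 1.472853

Answer: Price = V(0,0) = 1.4729


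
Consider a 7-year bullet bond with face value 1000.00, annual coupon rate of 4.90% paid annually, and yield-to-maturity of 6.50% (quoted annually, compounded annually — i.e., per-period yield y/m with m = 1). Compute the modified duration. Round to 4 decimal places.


Answer: Modified duration = 5.6735

Derivation:
Coupon per period c = face * coupon_rate / m = 49.000000
Periods per year m = 1; per-period yield y/m = 0.065000
Number of cashflows N = 7
Cashflows (t years, CF_t, discount factor 1/(1+y/m)^(m*t), PV):
  t = 1.0000: CF_t = 49.000000, DF = 0.938967, PV = 46.009390
  t = 2.0000: CF_t = 49.000000, DF = 0.881659, PV = 43.201305
  t = 3.0000: CF_t = 49.000000, DF = 0.827849, PV = 40.564605
  t = 4.0000: CF_t = 49.000000, DF = 0.777323, PV = 38.088831
  t = 5.0000: CF_t = 49.000000, DF = 0.729881, PV = 35.764161
  t = 6.0000: CF_t = 49.000000, DF = 0.685334, PV = 33.581372
  t = 7.0000: CF_t = 1049.000000, DF = 0.643506, PV = 675.038019
Price P = sum_t PV_t = 912.247684
First compute Macaulay numerator sum_t t * PV_t:
  t * PV_t at t = 1.0000: 46.009390
  t * PV_t at t = 2.0000: 86.402610
  t * PV_t at t = 3.0000: 121.693816
  t * PV_t at t = 4.0000: 152.355326
  t * PV_t at t = 5.0000: 178.820805
  t * PV_t at t = 6.0000: 201.488231
  t * PV_t at t = 7.0000: 4725.266136
Macaulay duration D = 5512.036313 / 912.247684 = 6.042258
Modified duration = D / (1 + y/m) = 6.042258 / (1 + 0.065000) = 5.673482


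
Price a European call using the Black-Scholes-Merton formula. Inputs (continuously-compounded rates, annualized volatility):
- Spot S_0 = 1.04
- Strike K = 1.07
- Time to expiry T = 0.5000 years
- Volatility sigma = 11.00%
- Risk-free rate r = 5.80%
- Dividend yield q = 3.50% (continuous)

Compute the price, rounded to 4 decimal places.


Answer: Price = 0.0240

Derivation:
d1 = (ln(S/K) + (r - q + 0.5*sigma^2) * T) / (sigma * sqrt(T)) = -0.17887147
d2 = d1 - sigma * sqrt(T) = -0.25665322
exp(-rT) = 0.97141646; exp(-qT) = 0.98265224
C = S_0 * exp(-qT) * N(d1) - K * exp(-rT) * N(d2)
N(d1) = 0.42901931; N(d2) = 0.39872324
C = 1.0400 * 0.98265224 * 0.42901931 - 1.0700 * 0.97141646 * 0.39872324 = 0.0240


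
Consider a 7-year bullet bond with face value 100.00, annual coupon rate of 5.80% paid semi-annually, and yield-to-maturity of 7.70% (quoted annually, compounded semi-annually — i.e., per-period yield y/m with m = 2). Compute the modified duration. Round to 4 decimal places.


Coupon per period c = face * coupon_rate / m = 2.900000
Periods per year m = 2; per-period yield y/m = 0.038500
Number of cashflows N = 14
Cashflows (t years, CF_t, discount factor 1/(1+y/m)^(m*t), PV):
  t = 0.5000: CF_t = 2.900000, DF = 0.962927, PV = 2.792489
  t = 1.0000: CF_t = 2.900000, DF = 0.927229, PV = 2.688964
  t = 1.5000: CF_t = 2.900000, DF = 0.892854, PV = 2.589277
  t = 2.0000: CF_t = 2.900000, DF = 0.859754, PV = 2.493285
  t = 2.5000: CF_t = 2.900000, DF = 0.827880, PV = 2.400853
  t = 3.0000: CF_t = 2.900000, DF = 0.797188, PV = 2.311846
  t = 3.5000: CF_t = 2.900000, DF = 0.767635, PV = 2.226140
  t = 4.0000: CF_t = 2.900000, DF = 0.739176, PV = 2.143611
  t = 4.5000: CF_t = 2.900000, DF = 0.711773, PV = 2.064142
  t = 5.0000: CF_t = 2.900000, DF = 0.685386, PV = 1.987618
  t = 5.5000: CF_t = 2.900000, DF = 0.659977, PV = 1.913932
  t = 6.0000: CF_t = 2.900000, DF = 0.635509, PV = 1.842977
  t = 6.5000: CF_t = 2.900000, DF = 0.611949, PV = 1.774653
  t = 7.0000: CF_t = 102.900000, DF = 0.589263, PV = 60.635137
Price P = sum_t PV_t = 89.864925
First compute Macaulay numerator sum_t t * PV_t:
  t * PV_t at t = 0.5000: 1.396245
  t * PV_t at t = 1.0000: 2.688964
  t * PV_t at t = 1.5000: 3.883915
  t * PV_t at t = 2.0000: 4.986571
  t * PV_t at t = 2.5000: 6.002131
  t * PV_t at t = 3.0000: 6.935539
  t * PV_t at t = 3.5000: 7.791490
  t * PV_t at t = 4.0000: 8.574444
  t * PV_t at t = 4.5000: 9.288637
  t * PV_t at t = 5.0000: 9.938092
  t * PV_t at t = 5.5000: 10.526626
  t * PV_t at t = 6.0000: 11.057864
  t * PV_t at t = 6.5000: 11.535246
  t * PV_t at t = 7.0000: 424.445958
Macaulay duration D = 519.051723 / 89.864925 = 5.775910
Modified duration = D / (1 + y/m) = 5.775910 / (1 + 0.038500) = 5.561781

Answer: Modified duration = 5.5618


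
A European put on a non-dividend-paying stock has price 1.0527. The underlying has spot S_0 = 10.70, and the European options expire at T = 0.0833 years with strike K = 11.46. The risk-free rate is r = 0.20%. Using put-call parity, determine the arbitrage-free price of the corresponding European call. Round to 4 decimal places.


Answer: Call price = 0.2946

Derivation:
Put-call parity: C - P = S_0 * exp(-qT) - K * exp(-rT).
S_0 * exp(-qT) = 10.7000 * 1.00000000 = 10.70000000
K * exp(-rT) = 11.4600 * 0.99983341 = 11.45809092
C = P + S*exp(-qT) - K*exp(-rT)
C = 1.0527 + 10.70000000 - 11.45809092 = 0.2946


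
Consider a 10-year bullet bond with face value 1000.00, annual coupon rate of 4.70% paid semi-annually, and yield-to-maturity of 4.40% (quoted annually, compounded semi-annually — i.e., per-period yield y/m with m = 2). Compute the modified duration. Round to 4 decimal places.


Coupon per period c = face * coupon_rate / m = 23.500000
Periods per year m = 2; per-period yield y/m = 0.022000
Number of cashflows N = 20
Cashflows (t years, CF_t, discount factor 1/(1+y/m)^(m*t), PV):
  t = 0.5000: CF_t = 23.500000, DF = 0.978474, PV = 22.994129
  t = 1.0000: CF_t = 23.500000, DF = 0.957411, PV = 22.499148
  t = 1.5000: CF_t = 23.500000, DF = 0.936801, PV = 22.014822
  t = 2.0000: CF_t = 23.500000, DF = 0.916635, PV = 21.540922
  t = 2.5000: CF_t = 23.500000, DF = 0.896903, PV = 21.077223
  t = 3.0000: CF_t = 23.500000, DF = 0.877596, PV = 20.623506
  t = 3.5000: CF_t = 23.500000, DF = 0.858704, PV = 20.179555
  t = 4.0000: CF_t = 23.500000, DF = 0.840220, PV = 19.745162
  t = 4.5000: CF_t = 23.500000, DF = 0.822133, PV = 19.320119
  t = 5.0000: CF_t = 23.500000, DF = 0.804435, PV = 18.904226
  t = 5.5000: CF_t = 23.500000, DF = 0.787119, PV = 18.497286
  t = 6.0000: CF_t = 23.500000, DF = 0.770175, PV = 18.099106
  t = 6.5000: CF_t = 23.500000, DF = 0.753596, PV = 17.709497
  t = 7.0000: CF_t = 23.500000, DF = 0.737373, PV = 17.328275
  t = 7.5000: CF_t = 23.500000, DF = 0.721500, PV = 16.955259
  t = 8.0000: CF_t = 23.500000, DF = 0.705969, PV = 16.590273
  t = 8.5000: CF_t = 23.500000, DF = 0.690772, PV = 16.233144
  t = 9.0000: CF_t = 23.500000, DF = 0.675902, PV = 15.883702
  t = 9.5000: CF_t = 23.500000, DF = 0.661352, PV = 15.541783
  t = 10.0000: CF_t = 1023.500000, DF = 0.647116, PV = 662.323144
Price P = sum_t PV_t = 1024.060278
First compute Macaulay numerator sum_t t * PV_t:
  t * PV_t at t = 0.5000: 11.497065
  t * PV_t at t = 1.0000: 22.499148
  t * PV_t at t = 1.5000: 33.022233
  t * PV_t at t = 2.0000: 43.081843
  t * PV_t at t = 2.5000: 52.693057
  t * PV_t at t = 3.0000: 61.870517
  t * PV_t at t = 3.5000: 70.628444
  t * PV_t at t = 4.0000: 78.980647
  t * PV_t at t = 4.5000: 86.940536
  t * PV_t at t = 5.0000: 94.521131
  t * PV_t at t = 5.5000: 101.735072
  t * PV_t at t = 6.0000: 108.594633
  t * PV_t at t = 6.5000: 115.111728
  t * PV_t at t = 7.0000: 121.297922
  t * PV_t at t = 7.5000: 127.164442
  t * PV_t at t = 8.0000: 132.722183
  t * PV_t at t = 8.5000: 137.981722
  t * PV_t at t = 9.0000: 142.953320
  t * PV_t at t = 9.5000: 147.646939
  t * PV_t at t = 10.0000: 6623.231438
Macaulay duration D = 8314.174018 / 1024.060278 = 8.118833
Modified duration = D / (1 + y/m) = 8.118833 / (1 + 0.022000) = 7.944063

Answer: Modified duration = 7.9441


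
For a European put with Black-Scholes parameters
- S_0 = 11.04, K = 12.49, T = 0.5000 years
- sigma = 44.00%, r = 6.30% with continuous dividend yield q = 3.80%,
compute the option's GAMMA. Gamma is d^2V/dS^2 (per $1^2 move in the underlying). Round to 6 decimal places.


Answer: Gamma = 0.111683

Derivation:
d1 = -0.2008931612; d2 = -0.5120201449
phi(d1) = 0.3909726914; exp(-qT) = 0.9811793622; exp(-rT) = 0.9689909565
Gamma = exp(-qT) * phi(d1) / (S * sigma * sqrt(T)) = 0.9811793622 * 0.3909726914 / (11.0400 * 0.4400 * 0.7071067812) = 0.111683


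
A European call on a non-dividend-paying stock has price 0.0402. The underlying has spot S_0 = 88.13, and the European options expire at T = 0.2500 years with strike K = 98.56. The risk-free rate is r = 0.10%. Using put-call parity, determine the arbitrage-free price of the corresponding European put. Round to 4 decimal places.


Answer: Put price = 10.4456

Derivation:
Put-call parity: C - P = S_0 * exp(-qT) - K * exp(-rT).
S_0 * exp(-qT) = 88.1300 * 1.00000000 = 88.13000000
K * exp(-rT) = 98.5600 * 0.99975003 = 98.53536308
P = C - S*exp(-qT) + K*exp(-rT)
P = 0.0402 - 88.13000000 + 98.53536308 = 10.4456


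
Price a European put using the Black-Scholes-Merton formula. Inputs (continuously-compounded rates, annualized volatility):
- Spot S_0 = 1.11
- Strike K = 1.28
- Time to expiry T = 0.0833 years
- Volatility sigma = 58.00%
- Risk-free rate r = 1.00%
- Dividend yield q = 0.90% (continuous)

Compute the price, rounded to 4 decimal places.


Answer: Price = 0.1916

Derivation:
d1 = (ln(S/K) + (r - q + 0.5*sigma^2) * T) / (sigma * sqrt(T)) = -0.76706791
d2 = d1 - sigma * sqrt(T) = -0.93446600
exp(-rT) = 0.99916735; exp(-qT) = 0.99925058
P = K * exp(-rT) * N(-d2) - S_0 * exp(-qT) * N(-d1)
N(-d1) = 0.77847943; N(-d2) = 0.82496822
P = 1.2800 * 0.99916735 * 0.82496822 - 1.1100 * 0.99925058 * 0.77847943 = 0.1916


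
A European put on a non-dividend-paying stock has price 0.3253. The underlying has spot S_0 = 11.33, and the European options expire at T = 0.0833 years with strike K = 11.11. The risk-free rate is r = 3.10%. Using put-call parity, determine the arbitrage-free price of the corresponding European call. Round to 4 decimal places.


Answer: Call price = 0.5740

Derivation:
Put-call parity: C - P = S_0 * exp(-qT) - K * exp(-rT).
S_0 * exp(-qT) = 11.3300 * 1.00000000 = 11.33000000
K * exp(-rT) = 11.1100 * 0.99742103 = 11.08134766
C = P + S*exp(-qT) - K*exp(-rT)
C = 0.3253 + 11.33000000 - 11.08134766 = 0.5740


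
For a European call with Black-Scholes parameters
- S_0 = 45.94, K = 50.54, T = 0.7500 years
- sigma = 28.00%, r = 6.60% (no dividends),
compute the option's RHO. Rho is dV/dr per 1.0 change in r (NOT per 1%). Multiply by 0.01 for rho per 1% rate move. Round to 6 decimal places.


Answer: Rho = 13.637304

Derivation:
d1 = -0.0681640541; d2 = -0.3106511672
phi(d1) = 0.3980165457; exp(-qT) = 1.0000000000; exp(-rT) = 0.9517051581
N(d2) = 0.3780329123
Rho = K*T*exp(-rT)*N(d2) = 50.5400 * 0.7500 * 0.9517051581 * 0.3780329123 = 13.637304


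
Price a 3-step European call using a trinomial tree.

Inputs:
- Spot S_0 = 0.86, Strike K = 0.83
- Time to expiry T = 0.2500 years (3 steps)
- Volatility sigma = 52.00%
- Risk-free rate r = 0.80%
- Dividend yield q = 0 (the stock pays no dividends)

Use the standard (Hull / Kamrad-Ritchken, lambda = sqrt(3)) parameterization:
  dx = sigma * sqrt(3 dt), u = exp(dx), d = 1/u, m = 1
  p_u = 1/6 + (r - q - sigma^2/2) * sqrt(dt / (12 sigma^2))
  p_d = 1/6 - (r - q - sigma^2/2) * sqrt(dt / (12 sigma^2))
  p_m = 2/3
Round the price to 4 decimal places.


dt = T/N = 0.083333; dx = sigma*sqrt(3*dt) = 0.260000
u = exp(dx) = 1.296930; d = 1/u = 0.771052
p_u = 0.146282, p_m = 0.666667, p_d = 0.187051
Discount per step: exp(-r*dt) = 0.999334
Stock lattice S(k, j) with j the centered position index:
  k=0: S(0,+0) = 0.8600
  k=1: S(1,-1) = 0.6631; S(1,+0) = 0.8600; S(1,+1) = 1.1154
  k=2: S(2,-2) = 0.5113; S(2,-1) = 0.6631; S(2,+0) = 0.8600; S(2,+1) = 1.1154; S(2,+2) = 1.4465
  k=3: S(3,-3) = 0.3942; S(3,-2) = 0.5113; S(3,-1) = 0.6631; S(3,+0) = 0.8600; S(3,+1) = 1.1154; S(3,+2) = 1.4465; S(3,+3) = 1.8761
Terminal payoffs V(N, j) = max(S_T - K, 0):
  V(3,-3) = 0.000000; V(3,-2) = 0.000000; V(3,-1) = 0.000000; V(3,+0) = 0.030000; V(3,+1) = 0.285360; V(3,+2) = 0.616544; V(3,+3) = 1.046066
Backward induction: V(k, j) = exp(-r*dt) * [p_u * V(k+1, j+1) + p_m * V(k+1, j) + p_d * V(k+1, j-1)]
  V(2,-2) = exp(-r*dt) * [p_u*0.000000 + p_m*0.000000 + p_d*0.000000] = 0.000000
  V(2,-1) = exp(-r*dt) * [p_u*0.030000 + p_m*0.000000 + p_d*0.000000] = 0.004386
  V(2,+0) = exp(-r*dt) * [p_u*0.285360 + p_m*0.030000 + p_d*0.000000] = 0.061702
  V(2,+1) = exp(-r*dt) * [p_u*0.616544 + p_m*0.285360 + p_d*0.030000] = 0.285850
  V(2,+2) = exp(-r*dt) * [p_u*1.046066 + p_m*0.616544 + p_d*0.285360] = 0.617015
  V(1,-1) = exp(-r*dt) * [p_u*0.061702 + p_m*0.004386 + p_d*0.000000] = 0.011942
  V(1,+0) = exp(-r*dt) * [p_u*0.285850 + p_m*0.061702 + p_d*0.004386] = 0.083714
  V(1,+1) = exp(-r*dt) * [p_u*0.617015 + p_m*0.285850 + p_d*0.061702] = 0.292172
  V(0,+0) = exp(-r*dt) * [p_u*0.292172 + p_m*0.083714 + p_d*0.011942] = 0.100715

Answer: Price = V(0,0) = 0.1007


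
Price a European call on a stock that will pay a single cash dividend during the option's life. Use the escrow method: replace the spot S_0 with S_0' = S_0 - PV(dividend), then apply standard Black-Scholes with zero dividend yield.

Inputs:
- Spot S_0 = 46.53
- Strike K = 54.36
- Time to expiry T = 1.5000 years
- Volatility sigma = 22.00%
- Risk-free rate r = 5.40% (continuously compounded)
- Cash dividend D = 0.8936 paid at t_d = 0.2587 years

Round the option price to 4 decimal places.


Answer: Price = 3.1962

Derivation:
PV(D) = D * exp(-r * t_d) = 0.8936 * 0.98612732 = 0.88120338
S_0' = S_0 - PV(D) = 46.5300 - 0.88120338 = 45.64879662
d1 = (ln(S_0'/K) + (r + sigma^2/2)*T) / (sigma*sqrt(T)) = -0.21285080
d2 = d1 - sigma*sqrt(T) = -0.48229467
exp(-rT) = 0.92219369
N(d1) = 0.41572167; N(d2) = 0.31479832
C = S_0' * N(d1) - K * exp(-rT) * N(d2) = 45.64879662 * 0.41572167 - 54.3600 * 0.92219369 * 0.31479832 = 3.1962


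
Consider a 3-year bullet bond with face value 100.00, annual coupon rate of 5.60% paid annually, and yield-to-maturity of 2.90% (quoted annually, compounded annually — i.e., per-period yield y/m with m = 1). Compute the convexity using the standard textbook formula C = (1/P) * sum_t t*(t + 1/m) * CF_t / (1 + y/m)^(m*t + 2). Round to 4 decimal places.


Coupon per period c = face * coupon_rate / m = 5.600000
Periods per year m = 1; per-period yield y/m = 0.029000
Number of cashflows N = 3
Cashflows (t years, CF_t, discount factor 1/(1+y/m)^(m*t), PV):
  t = 1.0000: CF_t = 5.600000, DF = 0.971817, PV = 5.442177
  t = 2.0000: CF_t = 5.600000, DF = 0.944429, PV = 5.288802
  t = 3.0000: CF_t = 105.600000, DF = 0.917812, PV = 96.920979
Price P = sum_t PV_t = 107.651958
Convexity numerator sum_t t*(t + 1/m) * CF_t / (1+y/m)^(m*t + 2):
  t = 1.0000: term = 10.279498
  t = 2.0000: term = 29.969381
  t = 3.0000: term = 1098.419642
Convexity = (1/P) * sum = 1138.668521 / 107.651958 = 10.577314

Answer: Convexity = 10.5773


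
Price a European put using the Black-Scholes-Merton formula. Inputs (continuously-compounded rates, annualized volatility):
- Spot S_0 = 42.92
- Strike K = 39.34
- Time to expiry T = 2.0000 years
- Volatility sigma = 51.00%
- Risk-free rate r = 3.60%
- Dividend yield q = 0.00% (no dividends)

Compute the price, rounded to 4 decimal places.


d1 = (ln(S/K) + (r - q + 0.5*sigma^2) * T) / (sigma * sqrt(T)) = 0.58120864
d2 = d1 - sigma * sqrt(T) = -0.14004027
exp(-rT) = 0.93053090; exp(-qT) = 1.00000000
P = K * exp(-rT) * N(-d2) - S_0 * exp(-qT) * N(-d1)
N(-d1) = 0.28054992; N(-d2) = 0.55568591
P = 39.3400 * 0.93053090 * 0.55568591 - 42.9200 * 1.00000000 * 0.28054992 = 8.3008

Answer: Price = 8.3008


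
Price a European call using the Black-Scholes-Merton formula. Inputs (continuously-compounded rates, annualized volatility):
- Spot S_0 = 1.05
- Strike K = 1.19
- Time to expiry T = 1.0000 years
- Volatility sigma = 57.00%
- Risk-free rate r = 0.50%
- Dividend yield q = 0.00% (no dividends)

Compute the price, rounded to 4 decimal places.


Answer: Price = 0.1890

Derivation:
d1 = (ln(S/K) + (r - q + 0.5*sigma^2) * T) / (sigma * sqrt(T)) = 0.07418747
d2 = d1 - sigma * sqrt(T) = -0.49581253
exp(-rT) = 0.99501248; exp(-qT) = 1.00000000
C = S_0 * exp(-qT) * N(d1) - K * exp(-rT) * N(d2)
N(d1) = 0.52956939; N(d2) = 0.31001334
C = 1.0500 * 1.00000000 * 0.52956939 - 1.1900 * 0.99501248 * 0.31001334 = 0.1890


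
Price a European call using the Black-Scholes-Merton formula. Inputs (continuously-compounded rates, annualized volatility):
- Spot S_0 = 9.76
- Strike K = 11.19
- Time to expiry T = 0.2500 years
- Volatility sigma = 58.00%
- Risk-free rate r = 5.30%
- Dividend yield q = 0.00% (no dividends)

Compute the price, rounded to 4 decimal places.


d1 = (ln(S/K) + (r - q + 0.5*sigma^2) * T) / (sigma * sqrt(T)) = -0.28078663
d2 = d1 - sigma * sqrt(T) = -0.57078663
exp(-rT) = 0.98683739; exp(-qT) = 1.00000000
C = S_0 * exp(-qT) * N(d1) - K * exp(-rT) * N(d2)
N(d1) = 0.38943703; N(d2) = 0.28407214
C = 9.7600 * 1.00000000 * 0.38943703 - 11.1900 * 0.98683739 * 0.28407214 = 0.6640

Answer: Price = 0.6640


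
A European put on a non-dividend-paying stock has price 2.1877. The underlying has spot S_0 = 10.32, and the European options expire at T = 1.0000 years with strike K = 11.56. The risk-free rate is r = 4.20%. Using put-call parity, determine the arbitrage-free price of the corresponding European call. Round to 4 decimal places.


Put-call parity: C - P = S_0 * exp(-qT) - K * exp(-rT).
S_0 * exp(-qT) = 10.3200 * 1.00000000 = 10.32000000
K * exp(-rT) = 11.5600 * 0.95886978 = 11.08453466
C = P + S*exp(-qT) - K*exp(-rT)
C = 2.1877 + 10.32000000 - 11.08453466 = 1.4232

Answer: Call price = 1.4232


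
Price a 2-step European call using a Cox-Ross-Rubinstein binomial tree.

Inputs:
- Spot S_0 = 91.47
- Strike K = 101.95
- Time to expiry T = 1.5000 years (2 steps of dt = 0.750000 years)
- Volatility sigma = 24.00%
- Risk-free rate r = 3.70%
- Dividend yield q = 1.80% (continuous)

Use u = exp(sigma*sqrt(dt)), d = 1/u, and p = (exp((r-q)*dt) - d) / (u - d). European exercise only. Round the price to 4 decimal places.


Answer: Price = V(0,0) = 8.0752

Derivation:
dt = T/N = 0.750000
u = exp(sigma*sqrt(dt)) = 1.231024; d = 1/u = 0.812332
p = (exp((r-q)*dt) - d) / (u - d) = 0.482503
Discount per step: exp(-r*dt) = 0.972631
Stock lattice S(k, i) with i counting down-moves:
  k=0: S(0,0) = 91.4700
  k=1: S(1,0) = 112.6017; S(1,1) = 74.3040
  k=2: S(2,0) = 138.6154; S(2,1) = 91.4700; S(2,2) = 60.3595
Terminal payoffs V(N, i) = max(S_T - K, 0):
  V(2,0) = 36.665407; V(2,1) = 0.000000; V(2,2) = 0.000000
Backward induction: V(k, i) = exp(-r*dt) * [p * V(k+1, i) + (1-p) * V(k+1, i+1)].
  V(1,0) = exp(-r*dt) * [p*36.665407 + (1-p)*0.000000] = 17.206987
  V(1,1) = exp(-r*dt) * [p*0.000000 + (1-p)*0.000000] = 0.000000
  V(0,0) = exp(-r*dt) * [p*17.206987 + (1-p)*0.000000] = 8.075198


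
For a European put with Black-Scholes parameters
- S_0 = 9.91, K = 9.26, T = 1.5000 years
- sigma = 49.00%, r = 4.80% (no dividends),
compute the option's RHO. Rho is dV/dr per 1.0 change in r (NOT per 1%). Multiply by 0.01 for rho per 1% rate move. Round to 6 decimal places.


Answer: Rho = -6.807980

Derivation:
d1 = 0.5330811191; d2 = -0.0670438678
phi(d1) = 0.3461004345; exp(-qT) = 1.0000000000; exp(-rT) = 0.9305308958
N(-d2) = 0.5267266099
Rho = -K*T*exp(-rT)*N(-d2) = -9.2600 * 1.5000 * 0.9305308958 * 0.5267266099 = -6.807980


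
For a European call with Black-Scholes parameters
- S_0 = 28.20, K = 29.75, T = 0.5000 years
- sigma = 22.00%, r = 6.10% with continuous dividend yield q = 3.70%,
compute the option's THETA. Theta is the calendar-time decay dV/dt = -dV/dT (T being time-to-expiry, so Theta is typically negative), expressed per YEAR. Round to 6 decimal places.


d1 = -0.1890363458; d2 = -0.3445998377
phi(d1) = 0.3918775332; exp(-qT) = 0.9816700746; exp(-rT) = 0.9699604321
Theta = -S*exp(-qT)*phi(d1)*sigma/(2*sqrt(T)) - r*K*exp(-rT)*N(d2) + q*S*exp(-qT)*N(d1)
N(d1) = 0.4250321652; N(d2) = 0.3651976139; sqrt(T) = 0.7071067812
Term 1 = -28.2000 * 0.9816700746 * 0.3918775332 * 0.2200 / (2 * 0.7071067812) = -1.6876124047
Term 2 = -0.0610 * 29.7500 * 0.9699604321 * 0.3651976139 = -0.6428338754
Term 3 = 0.0370 * 28.2000 * 0.9816700746 * 0.4250321652 = 0.4353496322
Theta = -1.6876124047 + (-0.6428338754) + (0.4353496322) = -1.895097

Answer: Theta = -1.895097


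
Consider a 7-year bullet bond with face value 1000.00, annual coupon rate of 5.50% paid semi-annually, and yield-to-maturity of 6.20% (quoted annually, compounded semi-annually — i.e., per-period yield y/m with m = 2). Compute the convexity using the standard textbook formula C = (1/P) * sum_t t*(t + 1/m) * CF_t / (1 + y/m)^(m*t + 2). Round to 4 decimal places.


Answer: Convexity = 38.9809

Derivation:
Coupon per period c = face * coupon_rate / m = 27.500000
Periods per year m = 2; per-period yield y/m = 0.031000
Number of cashflows N = 14
Cashflows (t years, CF_t, discount factor 1/(1+y/m)^(m*t), PV):
  t = 0.5000: CF_t = 27.500000, DF = 0.969932, PV = 26.673133
  t = 1.0000: CF_t = 27.500000, DF = 0.940768, PV = 25.871128
  t = 1.5000: CF_t = 27.500000, DF = 0.912481, PV = 25.093238
  t = 2.0000: CF_t = 27.500000, DF = 0.885045, PV = 24.338737
  t = 2.5000: CF_t = 27.500000, DF = 0.858434, PV = 23.606922
  t = 3.0000: CF_t = 27.500000, DF = 0.832622, PV = 22.897112
  t = 3.5000: CF_t = 27.500000, DF = 0.807587, PV = 22.208644
  t = 4.0000: CF_t = 27.500000, DF = 0.783305, PV = 21.540877
  t = 4.5000: CF_t = 27.500000, DF = 0.759752, PV = 20.893188
  t = 5.0000: CF_t = 27.500000, DF = 0.736908, PV = 20.264974
  t = 5.5000: CF_t = 27.500000, DF = 0.714751, PV = 19.655648
  t = 6.0000: CF_t = 27.500000, DF = 0.693260, PV = 19.064644
  t = 6.5000: CF_t = 27.500000, DF = 0.672415, PV = 18.491411
  t = 7.0000: CF_t = 1027.500000, DF = 0.652197, PV = 670.132247
Price P = sum_t PV_t = 960.731901
Convexity numerator sum_t t*(t + 1/m) * CF_t / (1+y/m)^(m*t + 2):
  t = 0.5000: term = 12.546619
  t = 1.0000: term = 36.508105
  t = 1.5000: term = 70.820766
  t = 2.0000: term = 114.485558
  t = 2.5000: term = 166.564828
  t = 3.0000: term = 226.179204
  t = 3.5000: term = 292.504628
  t = 4.0000: term = 364.769524
  t = 4.5000: term = 442.252090
  t = 5.0000: term = 524.277723
  t = 5.5000: term = 610.216554
  t = 6.0000: term = 699.481104
  t = 6.5000: term = 791.524043
  t = 7.0000: term = 33098.056228
Convexity = (1/P) * sum = 37450.186973 / 960.731901 = 38.980893


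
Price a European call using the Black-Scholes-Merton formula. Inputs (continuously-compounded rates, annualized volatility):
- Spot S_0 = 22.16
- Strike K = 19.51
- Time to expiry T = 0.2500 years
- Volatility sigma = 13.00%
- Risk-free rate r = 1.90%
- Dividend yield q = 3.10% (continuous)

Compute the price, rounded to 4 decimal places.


d1 = (ln(S/K) + (r - q + 0.5*sigma^2) * T) / (sigma * sqrt(T)) = 1.94575703
d2 = d1 - sigma * sqrt(T) = 1.88075703
exp(-rT) = 0.99526126; exp(-qT) = 0.99227995
C = S_0 * exp(-qT) * N(d1) - K * exp(-rT) * N(d2)
N(d1) = 0.97415803; N(d2) = 0.96999751
C = 22.1600 * 0.99227995 * 0.97415803 - 19.5100 * 0.99526126 * 0.96999751 = 2.5857

Answer: Price = 2.5857


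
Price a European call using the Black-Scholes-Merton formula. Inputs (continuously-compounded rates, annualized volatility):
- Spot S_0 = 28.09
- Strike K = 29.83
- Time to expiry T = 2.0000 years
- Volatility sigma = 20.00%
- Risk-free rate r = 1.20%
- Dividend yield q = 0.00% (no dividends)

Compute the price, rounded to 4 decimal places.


d1 = (ln(S/K) + (r - q + 0.5*sigma^2) * T) / (sigma * sqrt(T)) = 0.01378520
d2 = d1 - sigma * sqrt(T) = -0.26905752
exp(-rT) = 0.97628571; exp(-qT) = 1.00000000
C = S_0 * exp(-qT) * N(d1) - K * exp(-rT) * N(d2)
N(d1) = 0.50549932; N(d2) = 0.39394271
C = 28.0900 * 1.00000000 * 0.50549932 - 29.8300 * 0.97628571 * 0.39394271 = 2.7268

Answer: Price = 2.7268


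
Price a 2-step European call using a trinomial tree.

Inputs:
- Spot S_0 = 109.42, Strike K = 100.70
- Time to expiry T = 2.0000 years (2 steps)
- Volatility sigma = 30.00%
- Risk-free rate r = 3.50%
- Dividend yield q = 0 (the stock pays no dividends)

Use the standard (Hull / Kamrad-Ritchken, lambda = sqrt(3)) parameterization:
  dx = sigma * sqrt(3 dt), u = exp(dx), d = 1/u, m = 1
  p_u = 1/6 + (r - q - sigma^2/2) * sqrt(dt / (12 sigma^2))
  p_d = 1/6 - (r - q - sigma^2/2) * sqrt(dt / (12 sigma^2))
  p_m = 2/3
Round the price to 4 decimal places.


dt = T/N = 1.000000; dx = sigma*sqrt(3*dt) = 0.519615
u = exp(dx) = 1.681381; d = 1/u = 0.594749
p_u = 0.157044, p_m = 0.666667, p_d = 0.176289
Discount per step: exp(-r*dt) = 0.965605
Stock lattice S(k, j) with j the centered position index:
  k=0: S(0,+0) = 109.4200
  k=1: S(1,-1) = 65.0775; S(1,+0) = 109.4200; S(1,+1) = 183.9767
  k=2: S(2,-2) = 38.7048; S(2,-1) = 65.0775; S(2,+0) = 109.4200; S(2,+1) = 183.9767; S(2,+2) = 309.3348
Terminal payoffs V(N, j) = max(S_T - K, 0):
  V(2,-2) = 0.000000; V(2,-1) = 0.000000; V(2,+0) = 8.720000; V(2,+1) = 83.276665; V(2,+2) = 208.634796
Backward induction: V(k, j) = exp(-r*dt) * [p_u * V(k+1, j+1) + p_m * V(k+1, j) + p_d * V(k+1, j-1)]
  V(1,-1) = exp(-r*dt) * [p_u*8.720000 + p_m*0.000000 + p_d*0.000000] = 1.322324
  V(1,+0) = exp(-r*dt) * [p_u*83.276665 + p_m*8.720000 + p_d*0.000000] = 18.241684
  V(1,+1) = exp(-r*dt) * [p_u*208.634796 + p_m*83.276665 + p_d*8.720000] = 86.730577
  V(0,+0) = exp(-r*dt) * [p_u*86.730577 + p_m*18.241684 + p_d*1.322324] = 25.119998

Answer: Price = V(0,0) = 25.1200


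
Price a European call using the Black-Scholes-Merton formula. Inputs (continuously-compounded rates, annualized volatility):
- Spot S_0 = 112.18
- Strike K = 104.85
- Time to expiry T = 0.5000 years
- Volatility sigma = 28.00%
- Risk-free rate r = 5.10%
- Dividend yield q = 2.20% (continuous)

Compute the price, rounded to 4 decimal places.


Answer: Price = 13.4853

Derivation:
d1 = (ln(S/K) + (r - q + 0.5*sigma^2) * T) / (sigma * sqrt(T)) = 0.51353108
d2 = d1 - sigma * sqrt(T) = 0.31554118
exp(-rT) = 0.97482238; exp(-qT) = 0.98906028
C = S_0 * exp(-qT) * N(d1) - K * exp(-rT) * N(d2)
N(d1) = 0.69621006; N(d2) = 0.62382461
C = 112.1800 * 0.98906028 * 0.69621006 - 104.8500 * 0.97482238 * 0.62382461 = 13.4853


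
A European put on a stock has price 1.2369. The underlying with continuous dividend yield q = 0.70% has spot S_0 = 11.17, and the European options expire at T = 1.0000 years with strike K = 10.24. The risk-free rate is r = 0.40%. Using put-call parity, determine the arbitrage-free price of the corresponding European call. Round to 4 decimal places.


Answer: Call price = 2.1299

Derivation:
Put-call parity: C - P = S_0 * exp(-qT) - K * exp(-rT).
S_0 * exp(-qT) = 11.1700 * 0.99302444 = 11.09208303
K * exp(-rT) = 10.2400 * 0.99600799 = 10.19912181
C = P + S*exp(-qT) - K*exp(-rT)
C = 1.2369 + 11.09208303 - 10.19912181 = 2.1299


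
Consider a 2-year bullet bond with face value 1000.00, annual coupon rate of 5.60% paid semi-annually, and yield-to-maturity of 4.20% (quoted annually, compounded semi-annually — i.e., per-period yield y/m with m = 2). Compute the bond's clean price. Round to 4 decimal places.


Coupon per period c = face * coupon_rate / m = 28.000000
Periods per year m = 2; per-period yield y/m = 0.021000
Number of cashflows N = 4
Cashflows (t years, CF_t, discount factor 1/(1+y/m)^(m*t), PV):
  t = 0.5000: CF_t = 28.000000, DF = 0.979432, PV = 27.424094
  t = 1.0000: CF_t = 28.000000, DF = 0.959287, PV = 26.860033
  t = 1.5000: CF_t = 28.000000, DF = 0.939556, PV = 26.307574
  t = 2.0000: CF_t = 1028.000000, DF = 0.920231, PV = 945.997843
Price P = sum_t PV_t = 1026.589545

Answer: Price = 1026.5895


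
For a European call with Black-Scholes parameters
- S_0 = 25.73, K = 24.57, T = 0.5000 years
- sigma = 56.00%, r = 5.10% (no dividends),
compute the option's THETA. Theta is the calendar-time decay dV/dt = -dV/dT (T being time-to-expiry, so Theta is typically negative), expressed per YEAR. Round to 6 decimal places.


d1 = 0.3788866016; d2 = -0.0170931959
phi(d1) = 0.3713107144; exp(-qT) = 1.0000000000; exp(-rT) = 0.9748223790
Theta = -S*exp(-qT)*phi(d1)*sigma/(2*sqrt(T)) - r*K*exp(-rT)*N(d2) + q*S*exp(-qT)*N(d1)
N(d1) = 0.6476139629; N(d2) = 0.4931811335; sqrt(T) = 0.7071067812
Term 1 = -25.7300 * 1.0000000000 * 0.3713107144 * 0.5600 / (2 * 0.7071067812) = -3.7831215623
Term 2 = -0.0510 * 24.5700 * 0.9748223790 * 0.4931811335 = -0.6024309528
Term 3 = 0 (no dividend yield, q = 0)
Theta = -3.7831215623 + (-0.6024309528) + (0.0000000000) = -4.385553

Answer: Theta = -4.385553


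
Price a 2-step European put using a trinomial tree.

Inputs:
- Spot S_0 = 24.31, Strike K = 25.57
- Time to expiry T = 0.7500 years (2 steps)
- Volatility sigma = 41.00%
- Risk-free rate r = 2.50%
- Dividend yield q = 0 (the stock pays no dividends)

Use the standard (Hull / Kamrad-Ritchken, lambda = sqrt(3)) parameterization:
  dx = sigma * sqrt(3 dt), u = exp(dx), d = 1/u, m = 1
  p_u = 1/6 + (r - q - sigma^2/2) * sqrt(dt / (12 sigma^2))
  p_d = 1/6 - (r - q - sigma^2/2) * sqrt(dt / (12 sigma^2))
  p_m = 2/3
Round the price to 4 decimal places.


dt = T/N = 0.375000; dx = sigma*sqrt(3*dt) = 0.434871
u = exp(dx) = 1.544763; d = 1/u = 0.647348
p_u = 0.141207, p_m = 0.666667, p_d = 0.192127
Discount per step: exp(-r*dt) = 0.990669
Stock lattice S(k, j) with j the centered position index:
  k=0: S(0,+0) = 24.3100
  k=1: S(1,-1) = 15.7370; S(1,+0) = 24.3100; S(1,+1) = 37.5532
  k=2: S(2,-2) = 10.1873; S(2,-1) = 15.7370; S(2,+0) = 24.3100; S(2,+1) = 37.5532; S(2,+2) = 58.0108
Terminal payoffs V(N, j) = max(K - S_T, 0):
  V(2,-2) = 15.382653; V(2,-1) = 9.832961; V(2,+0) = 1.260000; V(2,+1) = 0.000000; V(2,+2) = 0.000000
Backward induction: V(k, j) = exp(-r*dt) * [p_u * V(k+1, j+1) + p_m * V(k+1, j) + p_d * V(k+1, j-1)]
  V(1,-1) = exp(-r*dt) * [p_u*1.260000 + p_m*9.832961 + p_d*15.382653] = 9.598241
  V(1,+0) = exp(-r*dt) * [p_u*0.000000 + p_m*1.260000 + p_d*9.832961] = 2.703709
  V(1,+1) = exp(-r*dt) * [p_u*0.000000 + p_m*0.000000 + p_d*1.260000] = 0.239821
  V(0,+0) = exp(-r*dt) * [p_u*0.239821 + p_m*2.703709 + p_d*9.598241] = 3.646074

Answer: Price = V(0,0) = 3.6461
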